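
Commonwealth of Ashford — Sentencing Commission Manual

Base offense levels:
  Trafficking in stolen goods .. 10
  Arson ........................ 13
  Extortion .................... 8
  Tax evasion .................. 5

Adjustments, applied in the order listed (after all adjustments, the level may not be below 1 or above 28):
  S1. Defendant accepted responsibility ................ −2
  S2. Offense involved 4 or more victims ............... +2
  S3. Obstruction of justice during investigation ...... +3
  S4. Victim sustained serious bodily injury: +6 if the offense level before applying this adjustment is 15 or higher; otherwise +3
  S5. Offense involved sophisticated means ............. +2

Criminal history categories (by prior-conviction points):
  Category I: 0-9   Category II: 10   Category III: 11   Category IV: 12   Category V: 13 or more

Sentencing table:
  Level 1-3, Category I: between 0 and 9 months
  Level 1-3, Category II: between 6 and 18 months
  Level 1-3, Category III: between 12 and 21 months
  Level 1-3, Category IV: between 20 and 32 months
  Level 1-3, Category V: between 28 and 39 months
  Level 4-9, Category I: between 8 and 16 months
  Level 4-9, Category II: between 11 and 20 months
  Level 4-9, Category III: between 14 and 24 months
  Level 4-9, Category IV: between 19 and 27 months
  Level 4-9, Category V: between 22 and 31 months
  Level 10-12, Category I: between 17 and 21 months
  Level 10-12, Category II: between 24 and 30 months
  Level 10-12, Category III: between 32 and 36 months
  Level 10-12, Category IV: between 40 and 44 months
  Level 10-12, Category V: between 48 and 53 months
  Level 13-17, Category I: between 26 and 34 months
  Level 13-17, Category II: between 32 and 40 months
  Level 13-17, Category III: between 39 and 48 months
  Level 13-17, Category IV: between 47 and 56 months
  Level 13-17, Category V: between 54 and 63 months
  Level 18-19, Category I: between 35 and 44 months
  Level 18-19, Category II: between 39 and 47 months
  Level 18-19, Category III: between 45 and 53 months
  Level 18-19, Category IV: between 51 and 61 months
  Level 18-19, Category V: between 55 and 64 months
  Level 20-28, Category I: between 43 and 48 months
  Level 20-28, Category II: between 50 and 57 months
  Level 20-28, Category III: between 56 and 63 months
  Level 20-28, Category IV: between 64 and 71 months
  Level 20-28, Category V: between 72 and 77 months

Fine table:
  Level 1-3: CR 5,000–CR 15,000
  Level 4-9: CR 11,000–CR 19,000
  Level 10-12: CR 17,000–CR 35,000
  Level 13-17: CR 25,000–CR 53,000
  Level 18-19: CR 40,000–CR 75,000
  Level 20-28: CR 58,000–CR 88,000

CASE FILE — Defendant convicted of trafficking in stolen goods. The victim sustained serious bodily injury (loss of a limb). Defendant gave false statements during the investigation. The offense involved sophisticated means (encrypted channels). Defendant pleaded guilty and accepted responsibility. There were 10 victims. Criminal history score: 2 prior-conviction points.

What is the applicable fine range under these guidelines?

Base offense level for trafficking in stolen goods: 10.
S1 applies: 10 − 2 = 8.
S2 applies: 8 + 2 = 10.
S3 applies: 10 + 3 = 13.
S4 applies (level before this adjustment is 13 < 15, so +3): 13 + 3 = 16.
S5 applies: 16 + 2 = 18.
Final offense level: 18.
Level 18 falls in the 18-19 band.
Fine table: Level 18-19 → CR 40,000–CR 75,000.

CR 40,000–CR 75,000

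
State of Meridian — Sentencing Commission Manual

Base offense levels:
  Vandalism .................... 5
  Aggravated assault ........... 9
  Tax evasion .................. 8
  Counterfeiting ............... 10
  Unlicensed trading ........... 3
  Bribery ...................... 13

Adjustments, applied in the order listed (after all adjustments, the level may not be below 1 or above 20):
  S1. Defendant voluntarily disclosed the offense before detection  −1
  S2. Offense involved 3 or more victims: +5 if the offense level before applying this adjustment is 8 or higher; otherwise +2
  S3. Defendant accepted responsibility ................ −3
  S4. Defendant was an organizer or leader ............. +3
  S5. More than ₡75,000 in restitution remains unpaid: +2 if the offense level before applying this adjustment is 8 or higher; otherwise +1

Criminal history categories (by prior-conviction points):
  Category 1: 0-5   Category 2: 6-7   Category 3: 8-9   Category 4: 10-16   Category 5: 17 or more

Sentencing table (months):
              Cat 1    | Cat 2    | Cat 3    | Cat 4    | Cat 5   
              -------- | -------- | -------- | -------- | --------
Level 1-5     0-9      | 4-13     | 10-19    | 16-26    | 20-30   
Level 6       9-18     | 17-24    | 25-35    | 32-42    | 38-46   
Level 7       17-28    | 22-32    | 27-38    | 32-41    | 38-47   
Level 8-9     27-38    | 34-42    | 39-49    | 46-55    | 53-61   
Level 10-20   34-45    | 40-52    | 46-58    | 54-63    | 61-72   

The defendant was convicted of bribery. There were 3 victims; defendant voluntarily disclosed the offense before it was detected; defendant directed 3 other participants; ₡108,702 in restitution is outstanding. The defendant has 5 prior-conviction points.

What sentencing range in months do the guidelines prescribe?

Base offense level for bribery: 13.
S1 applies: 13 − 1 = 12.
S2 applies (level before this adjustment is 12 ≥ 8, so +5): 12 + 5 = 17.
S3 does not apply.
S4 applies: 17 + 3 = 20.
S5 applies (level before this adjustment is 20 ≥ 8, so +2): 20 + 2 = 22.
Level 22 exceeds the maximum of 20; capped at 20.
Final offense level: 20.
Criminal history: 5 prior points → Category 1 (0-5).
Level 20 falls in the 10-20 band.
Grid: Level 10-20 × Category 1 = 34-45 months.

34-45 months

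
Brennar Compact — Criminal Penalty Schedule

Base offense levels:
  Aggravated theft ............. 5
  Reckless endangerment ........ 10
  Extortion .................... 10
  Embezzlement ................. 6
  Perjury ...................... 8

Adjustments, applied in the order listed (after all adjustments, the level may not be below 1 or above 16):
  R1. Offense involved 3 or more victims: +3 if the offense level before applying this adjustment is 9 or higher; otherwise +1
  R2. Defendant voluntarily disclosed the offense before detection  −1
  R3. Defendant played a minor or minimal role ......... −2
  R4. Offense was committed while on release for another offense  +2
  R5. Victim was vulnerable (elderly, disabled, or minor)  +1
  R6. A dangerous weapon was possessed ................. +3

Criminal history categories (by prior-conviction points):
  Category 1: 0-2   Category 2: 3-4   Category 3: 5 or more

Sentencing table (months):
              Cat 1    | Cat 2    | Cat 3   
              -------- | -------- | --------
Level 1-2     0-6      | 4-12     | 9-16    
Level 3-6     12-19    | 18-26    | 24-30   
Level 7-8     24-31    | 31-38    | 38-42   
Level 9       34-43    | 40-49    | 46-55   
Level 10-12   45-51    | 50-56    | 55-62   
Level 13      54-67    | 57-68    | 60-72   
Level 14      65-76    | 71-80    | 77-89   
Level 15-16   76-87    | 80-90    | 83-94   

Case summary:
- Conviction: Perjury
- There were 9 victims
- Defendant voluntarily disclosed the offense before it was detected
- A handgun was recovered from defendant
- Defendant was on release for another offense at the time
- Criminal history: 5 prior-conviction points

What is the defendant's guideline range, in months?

60-72 months

Base offense level for perjury: 8.
R1 applies (level before this adjustment is 8 < 9, so +1): 8 + 1 = 9.
R2 applies: 9 − 1 = 8.
R3 does not apply.
R4 applies: 8 + 2 = 10.
R5 does not apply.
R6 applies: 10 + 3 = 13.
Final offense level: 13.
Criminal history: 5 prior points → Category 3 (5+).
Level 13 falls in the 13 band.
Grid: Level 13 × Category 3 = 60-72 months.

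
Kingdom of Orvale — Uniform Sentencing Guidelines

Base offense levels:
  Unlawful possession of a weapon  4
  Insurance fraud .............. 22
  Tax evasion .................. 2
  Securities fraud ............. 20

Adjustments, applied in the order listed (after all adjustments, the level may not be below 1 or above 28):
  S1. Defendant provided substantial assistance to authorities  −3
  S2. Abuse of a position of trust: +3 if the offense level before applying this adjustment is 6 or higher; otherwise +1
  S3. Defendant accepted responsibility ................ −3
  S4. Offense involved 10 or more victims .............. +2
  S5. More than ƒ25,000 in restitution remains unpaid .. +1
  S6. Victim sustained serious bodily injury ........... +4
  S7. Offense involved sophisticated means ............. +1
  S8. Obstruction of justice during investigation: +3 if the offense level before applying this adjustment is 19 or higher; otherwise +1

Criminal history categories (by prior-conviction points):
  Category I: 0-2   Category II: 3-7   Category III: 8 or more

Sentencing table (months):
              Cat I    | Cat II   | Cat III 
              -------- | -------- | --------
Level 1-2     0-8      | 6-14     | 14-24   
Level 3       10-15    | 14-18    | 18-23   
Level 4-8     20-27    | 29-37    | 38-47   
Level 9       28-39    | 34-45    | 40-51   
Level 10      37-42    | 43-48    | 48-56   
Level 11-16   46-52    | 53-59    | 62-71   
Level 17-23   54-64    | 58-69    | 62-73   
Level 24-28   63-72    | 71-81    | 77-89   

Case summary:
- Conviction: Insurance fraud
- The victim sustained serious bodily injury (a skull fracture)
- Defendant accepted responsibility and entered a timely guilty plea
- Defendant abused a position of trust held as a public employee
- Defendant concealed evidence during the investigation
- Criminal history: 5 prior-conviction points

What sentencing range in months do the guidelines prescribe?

71-81 months

Base offense level for insurance fraud: 22.
S1 does not apply.
S2 applies (level before this adjustment is 22 ≥ 6, so +3): 22 + 3 = 25.
S3 applies: 25 − 3 = 22.
S4 does not apply.
S5 does not apply.
S6 applies: 22 + 4 = 26.
S8 applies (level before this adjustment is 26 ≥ 19, so +3): 26 + 3 = 29.
Level 29 exceeds the maximum of 28; capped at 28.
Final offense level: 28.
Criminal history: 5 prior points → Category II (3-7).
Level 28 falls in the 24-28 band.
Grid: Level 24-28 × Category II = 71-81 months.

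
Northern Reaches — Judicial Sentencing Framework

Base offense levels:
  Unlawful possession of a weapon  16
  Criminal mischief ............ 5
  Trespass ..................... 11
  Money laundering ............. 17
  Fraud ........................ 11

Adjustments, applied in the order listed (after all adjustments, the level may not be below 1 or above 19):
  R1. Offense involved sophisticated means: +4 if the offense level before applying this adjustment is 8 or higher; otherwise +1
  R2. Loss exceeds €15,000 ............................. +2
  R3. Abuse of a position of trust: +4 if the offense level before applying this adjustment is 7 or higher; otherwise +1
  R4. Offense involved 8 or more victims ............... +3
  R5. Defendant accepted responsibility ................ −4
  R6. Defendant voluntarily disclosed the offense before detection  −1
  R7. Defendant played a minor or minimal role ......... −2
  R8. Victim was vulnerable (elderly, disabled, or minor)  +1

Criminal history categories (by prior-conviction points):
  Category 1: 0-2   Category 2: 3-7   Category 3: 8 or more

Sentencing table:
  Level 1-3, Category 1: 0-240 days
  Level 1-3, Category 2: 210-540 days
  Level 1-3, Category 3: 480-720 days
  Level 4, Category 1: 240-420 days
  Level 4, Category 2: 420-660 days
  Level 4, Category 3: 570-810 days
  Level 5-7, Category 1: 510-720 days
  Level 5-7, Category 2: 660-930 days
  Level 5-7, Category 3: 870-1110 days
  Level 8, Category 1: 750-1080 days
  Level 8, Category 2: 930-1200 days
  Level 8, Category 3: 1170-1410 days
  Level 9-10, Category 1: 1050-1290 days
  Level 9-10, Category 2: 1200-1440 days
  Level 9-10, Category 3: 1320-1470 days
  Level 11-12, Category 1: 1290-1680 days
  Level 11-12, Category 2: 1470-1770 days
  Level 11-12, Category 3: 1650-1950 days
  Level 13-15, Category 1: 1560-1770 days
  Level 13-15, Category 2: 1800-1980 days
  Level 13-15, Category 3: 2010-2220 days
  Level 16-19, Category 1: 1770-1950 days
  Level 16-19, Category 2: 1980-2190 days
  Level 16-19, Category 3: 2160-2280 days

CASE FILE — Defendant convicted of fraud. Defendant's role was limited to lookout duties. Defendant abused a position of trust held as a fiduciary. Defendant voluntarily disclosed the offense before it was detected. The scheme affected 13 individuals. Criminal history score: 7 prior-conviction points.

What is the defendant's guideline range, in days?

1800-1980 days

Base offense level for fraud: 11.
R1 does not apply.
R3 applies (level before this adjustment is 11 ≥ 7, so +4): 11 + 4 = 15.
R4 applies: 15 + 3 = 18.
R5 does not apply.
R6 applies: 18 − 1 = 17.
R7 applies: 17 − 2 = 15.
R8 does not apply.
Final offense level: 15.
Criminal history: 7 prior points → Category 2 (3-7).
Level 15 falls in the 13-15 band.
Grid: Level 13-15 × Category 2 = 1800-1980 days.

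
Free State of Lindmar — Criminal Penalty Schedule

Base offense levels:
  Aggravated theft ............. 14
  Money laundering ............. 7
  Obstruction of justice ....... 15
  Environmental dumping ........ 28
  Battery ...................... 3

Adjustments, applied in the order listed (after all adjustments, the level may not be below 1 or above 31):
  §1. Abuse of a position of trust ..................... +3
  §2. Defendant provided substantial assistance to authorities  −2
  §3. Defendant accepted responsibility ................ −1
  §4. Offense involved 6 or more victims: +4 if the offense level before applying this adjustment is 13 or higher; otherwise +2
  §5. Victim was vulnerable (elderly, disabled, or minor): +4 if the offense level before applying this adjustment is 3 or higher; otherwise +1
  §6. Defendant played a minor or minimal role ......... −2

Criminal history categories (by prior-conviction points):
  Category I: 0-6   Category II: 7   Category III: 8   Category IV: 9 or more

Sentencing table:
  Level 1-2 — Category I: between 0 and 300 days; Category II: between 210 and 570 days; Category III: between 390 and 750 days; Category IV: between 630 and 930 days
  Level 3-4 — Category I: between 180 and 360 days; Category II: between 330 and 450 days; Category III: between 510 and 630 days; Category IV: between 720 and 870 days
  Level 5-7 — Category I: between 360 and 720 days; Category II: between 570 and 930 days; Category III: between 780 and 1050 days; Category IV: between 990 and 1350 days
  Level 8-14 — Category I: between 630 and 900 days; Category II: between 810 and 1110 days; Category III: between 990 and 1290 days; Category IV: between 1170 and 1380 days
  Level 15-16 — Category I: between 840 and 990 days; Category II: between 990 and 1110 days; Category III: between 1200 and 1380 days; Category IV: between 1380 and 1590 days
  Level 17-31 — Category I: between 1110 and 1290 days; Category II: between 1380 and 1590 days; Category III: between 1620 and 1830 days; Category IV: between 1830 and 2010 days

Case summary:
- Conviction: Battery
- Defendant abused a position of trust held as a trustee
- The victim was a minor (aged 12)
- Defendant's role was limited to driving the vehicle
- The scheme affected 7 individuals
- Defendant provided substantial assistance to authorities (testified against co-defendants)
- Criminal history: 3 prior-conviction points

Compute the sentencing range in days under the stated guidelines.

630-900 days

Base offense level for battery: 3.
§1 applies: 3 + 3 = 6.
§2 applies: 6 − 2 = 4.
§3 does not apply.
§4 applies (level before this adjustment is 4 < 13, so +2): 4 + 2 = 6.
§5 applies (level before this adjustment is 6 ≥ 3, so +4): 6 + 4 = 10.
§6 applies: 10 − 2 = 8.
Final offense level: 8.
Criminal history: 3 prior points → Category I (0-6).
Level 8 falls in the 8-14 band.
Grid: Level 8-14 × Category I = 630-900 days.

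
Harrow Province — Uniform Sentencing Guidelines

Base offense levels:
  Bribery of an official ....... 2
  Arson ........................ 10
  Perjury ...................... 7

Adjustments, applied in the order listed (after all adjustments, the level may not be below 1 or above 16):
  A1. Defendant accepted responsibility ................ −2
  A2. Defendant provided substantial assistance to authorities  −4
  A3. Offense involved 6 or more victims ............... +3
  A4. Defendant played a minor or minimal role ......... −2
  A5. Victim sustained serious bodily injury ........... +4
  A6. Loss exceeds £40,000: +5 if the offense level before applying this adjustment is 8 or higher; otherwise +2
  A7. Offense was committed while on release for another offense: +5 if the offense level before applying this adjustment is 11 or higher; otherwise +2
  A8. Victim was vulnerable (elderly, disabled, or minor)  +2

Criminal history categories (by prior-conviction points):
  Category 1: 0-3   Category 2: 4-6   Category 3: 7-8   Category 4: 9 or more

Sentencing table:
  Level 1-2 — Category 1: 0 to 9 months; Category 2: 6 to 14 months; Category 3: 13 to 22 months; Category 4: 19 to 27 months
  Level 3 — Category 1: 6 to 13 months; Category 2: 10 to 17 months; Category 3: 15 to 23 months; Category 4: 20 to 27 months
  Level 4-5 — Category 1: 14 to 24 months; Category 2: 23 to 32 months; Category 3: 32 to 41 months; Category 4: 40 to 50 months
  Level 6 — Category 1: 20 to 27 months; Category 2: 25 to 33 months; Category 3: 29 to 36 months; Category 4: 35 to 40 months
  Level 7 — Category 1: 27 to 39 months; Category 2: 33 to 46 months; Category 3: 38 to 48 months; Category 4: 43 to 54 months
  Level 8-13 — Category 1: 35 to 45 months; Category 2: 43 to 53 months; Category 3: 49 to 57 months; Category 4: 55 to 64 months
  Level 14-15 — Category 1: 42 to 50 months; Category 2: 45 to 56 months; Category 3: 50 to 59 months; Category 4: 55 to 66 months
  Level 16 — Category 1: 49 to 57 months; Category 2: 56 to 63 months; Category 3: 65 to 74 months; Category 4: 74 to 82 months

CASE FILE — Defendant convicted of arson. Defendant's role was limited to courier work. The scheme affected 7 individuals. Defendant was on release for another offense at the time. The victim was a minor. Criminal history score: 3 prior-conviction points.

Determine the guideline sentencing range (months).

49-57 months

Base offense level for arson: 10.
A1 does not apply.
A3 applies: 10 + 3 = 13.
A4 applies: 13 − 2 = 11.
A5 does not apply.
A6 does not apply.
A7 applies (level before this adjustment is 11 ≥ 11, so +5): 11 + 5 = 16.
A8 applies: 16 + 2 = 18.
Level 18 exceeds the maximum of 16; capped at 16.
Final offense level: 16.
Criminal history: 3 prior points → Category 1 (0-3).
Level 16 falls in the 16 band.
Grid: Level 16 × Category 1 = 49-57 months.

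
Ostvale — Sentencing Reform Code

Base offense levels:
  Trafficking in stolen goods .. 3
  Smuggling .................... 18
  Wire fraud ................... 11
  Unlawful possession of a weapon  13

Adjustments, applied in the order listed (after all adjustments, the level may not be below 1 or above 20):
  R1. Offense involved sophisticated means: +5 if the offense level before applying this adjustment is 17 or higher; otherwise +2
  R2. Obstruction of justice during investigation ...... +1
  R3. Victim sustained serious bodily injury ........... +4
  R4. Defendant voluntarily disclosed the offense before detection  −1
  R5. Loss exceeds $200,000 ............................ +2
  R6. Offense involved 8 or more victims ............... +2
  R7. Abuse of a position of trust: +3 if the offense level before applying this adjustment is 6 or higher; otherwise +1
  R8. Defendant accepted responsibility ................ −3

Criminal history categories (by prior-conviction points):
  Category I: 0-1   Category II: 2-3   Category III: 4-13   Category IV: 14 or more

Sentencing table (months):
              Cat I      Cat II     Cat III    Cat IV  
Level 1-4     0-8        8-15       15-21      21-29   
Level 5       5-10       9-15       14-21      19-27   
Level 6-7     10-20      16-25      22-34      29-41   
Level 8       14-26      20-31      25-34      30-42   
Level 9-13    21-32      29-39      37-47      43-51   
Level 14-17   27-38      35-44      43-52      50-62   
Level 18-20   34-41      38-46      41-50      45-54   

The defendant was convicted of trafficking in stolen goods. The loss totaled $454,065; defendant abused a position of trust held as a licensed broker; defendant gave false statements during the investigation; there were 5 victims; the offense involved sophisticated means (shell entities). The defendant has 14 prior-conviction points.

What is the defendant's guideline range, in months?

43-51 months

Base offense level for trafficking in stolen goods: 3.
R1 applies (level before this adjustment is 3 < 17, so +2): 3 + 2 = 5.
R2 applies: 5 + 1 = 6.
R3 does not apply.
R4 does not apply.
R5 applies: 6 + 2 = 8.
R7 applies (level before this adjustment is 8 ≥ 6, so +3): 8 + 3 = 11.
Final offense level: 11.
Criminal history: 14 prior points → Category IV (14+).
Level 11 falls in the 9-13 band.
Grid: Level 9-13 × Category IV = 43-51 months.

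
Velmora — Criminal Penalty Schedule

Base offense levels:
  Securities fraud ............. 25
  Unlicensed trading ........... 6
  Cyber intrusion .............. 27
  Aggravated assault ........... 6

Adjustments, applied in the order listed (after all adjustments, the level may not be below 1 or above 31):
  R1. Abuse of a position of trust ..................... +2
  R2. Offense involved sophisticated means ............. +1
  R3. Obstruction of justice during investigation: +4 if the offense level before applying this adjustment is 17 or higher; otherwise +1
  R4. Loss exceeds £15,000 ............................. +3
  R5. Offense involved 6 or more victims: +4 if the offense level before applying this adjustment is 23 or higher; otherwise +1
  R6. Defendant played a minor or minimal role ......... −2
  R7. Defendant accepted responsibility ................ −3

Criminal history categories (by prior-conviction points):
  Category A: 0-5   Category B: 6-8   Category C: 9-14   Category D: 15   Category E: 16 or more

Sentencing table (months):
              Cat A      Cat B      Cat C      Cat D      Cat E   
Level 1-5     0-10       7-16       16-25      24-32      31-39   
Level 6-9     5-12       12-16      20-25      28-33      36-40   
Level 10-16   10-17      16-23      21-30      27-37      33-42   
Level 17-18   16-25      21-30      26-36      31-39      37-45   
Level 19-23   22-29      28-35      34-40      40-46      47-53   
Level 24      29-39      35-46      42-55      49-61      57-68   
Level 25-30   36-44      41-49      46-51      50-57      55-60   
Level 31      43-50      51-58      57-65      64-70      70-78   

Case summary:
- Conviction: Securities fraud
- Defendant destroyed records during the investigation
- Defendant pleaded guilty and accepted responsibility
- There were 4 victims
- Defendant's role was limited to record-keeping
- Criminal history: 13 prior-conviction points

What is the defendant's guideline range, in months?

42-55 months

Base offense level for securities fraud: 25.
R3 applies (level before this adjustment is 25 ≥ 17, so +4): 25 + 4 = 29.
R4 does not apply.
R6 applies: 29 − 2 = 27.
R7 applies: 27 − 3 = 24.
Final offense level: 24.
Criminal history: 13 prior points → Category C (9-14).
Level 24 falls in the 24 band.
Grid: Level 24 × Category C = 42-55 months.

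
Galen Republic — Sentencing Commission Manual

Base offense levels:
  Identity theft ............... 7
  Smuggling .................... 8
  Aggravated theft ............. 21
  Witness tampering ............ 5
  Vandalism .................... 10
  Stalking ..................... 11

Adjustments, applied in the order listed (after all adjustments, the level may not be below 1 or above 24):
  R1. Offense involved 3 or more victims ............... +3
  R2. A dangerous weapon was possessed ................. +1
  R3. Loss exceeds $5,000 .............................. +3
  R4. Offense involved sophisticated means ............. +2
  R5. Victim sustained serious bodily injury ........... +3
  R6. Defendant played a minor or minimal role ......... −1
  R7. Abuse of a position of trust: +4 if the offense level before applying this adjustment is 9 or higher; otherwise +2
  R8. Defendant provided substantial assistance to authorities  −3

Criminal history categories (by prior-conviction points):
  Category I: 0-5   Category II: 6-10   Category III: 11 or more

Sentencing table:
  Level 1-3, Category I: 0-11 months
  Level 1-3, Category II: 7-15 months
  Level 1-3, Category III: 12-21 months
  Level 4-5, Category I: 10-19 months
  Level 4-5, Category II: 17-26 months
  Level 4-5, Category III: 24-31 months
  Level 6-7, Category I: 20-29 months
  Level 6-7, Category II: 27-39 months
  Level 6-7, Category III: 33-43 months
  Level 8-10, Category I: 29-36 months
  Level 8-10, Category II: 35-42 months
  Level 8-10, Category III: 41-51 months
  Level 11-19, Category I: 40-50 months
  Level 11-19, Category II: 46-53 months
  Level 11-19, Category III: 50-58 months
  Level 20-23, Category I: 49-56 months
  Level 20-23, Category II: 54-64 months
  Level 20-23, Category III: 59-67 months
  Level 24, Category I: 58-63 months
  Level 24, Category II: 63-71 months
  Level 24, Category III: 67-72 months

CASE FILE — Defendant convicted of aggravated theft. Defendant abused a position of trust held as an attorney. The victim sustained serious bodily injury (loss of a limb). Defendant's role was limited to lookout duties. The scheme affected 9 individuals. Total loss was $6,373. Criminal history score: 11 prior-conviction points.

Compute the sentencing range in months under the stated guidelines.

Base offense level for aggravated theft: 21.
R1 applies: 21 + 3 = 24.
R3 applies: 24 + 3 = 27.
R4 does not apply.
R5 applies: 27 + 3 = 30.
R6 applies: 30 − 1 = 29.
R7 applies (level before this adjustment is 29 ≥ 9, so +4): 29 + 4 = 33.
R8 does not apply.
Level 33 exceeds the maximum of 24; capped at 24.
Final offense level: 24.
Criminal history: 11 prior points → Category III (11+).
Level 24 falls in the 24 band.
Grid: Level 24 × Category III = 67-72 months.

67-72 months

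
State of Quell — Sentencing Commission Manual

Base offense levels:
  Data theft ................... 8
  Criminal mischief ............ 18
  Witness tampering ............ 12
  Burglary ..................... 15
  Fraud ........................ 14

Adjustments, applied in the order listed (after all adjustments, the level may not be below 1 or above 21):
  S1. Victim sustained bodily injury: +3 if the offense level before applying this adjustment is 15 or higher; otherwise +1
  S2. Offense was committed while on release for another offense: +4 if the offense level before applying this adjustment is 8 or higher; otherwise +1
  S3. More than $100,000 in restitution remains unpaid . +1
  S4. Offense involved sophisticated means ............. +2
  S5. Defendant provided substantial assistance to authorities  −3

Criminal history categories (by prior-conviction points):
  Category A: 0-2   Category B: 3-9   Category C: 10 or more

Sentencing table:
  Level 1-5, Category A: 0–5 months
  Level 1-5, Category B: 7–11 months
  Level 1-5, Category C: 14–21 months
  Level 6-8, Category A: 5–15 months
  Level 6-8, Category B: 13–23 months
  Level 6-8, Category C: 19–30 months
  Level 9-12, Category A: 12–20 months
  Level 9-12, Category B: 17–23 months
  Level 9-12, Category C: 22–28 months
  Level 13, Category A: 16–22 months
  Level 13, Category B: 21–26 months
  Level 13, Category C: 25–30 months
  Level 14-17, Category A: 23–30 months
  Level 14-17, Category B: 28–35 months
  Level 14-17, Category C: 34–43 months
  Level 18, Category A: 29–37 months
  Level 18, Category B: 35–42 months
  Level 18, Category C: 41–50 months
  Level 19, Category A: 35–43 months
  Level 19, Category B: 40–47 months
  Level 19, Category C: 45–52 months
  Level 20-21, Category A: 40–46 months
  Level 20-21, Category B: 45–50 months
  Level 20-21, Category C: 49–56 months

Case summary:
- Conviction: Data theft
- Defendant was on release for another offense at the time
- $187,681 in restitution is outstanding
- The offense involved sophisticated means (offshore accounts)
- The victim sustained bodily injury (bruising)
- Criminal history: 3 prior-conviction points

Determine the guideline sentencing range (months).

28-35 months

Base offense level for data theft: 8.
S1 applies (level before this adjustment is 8 < 15, so +1): 8 + 1 = 9.
S2 applies (level before this adjustment is 9 ≥ 8, so +4): 9 + 4 = 13.
S3 applies: 13 + 1 = 14.
S4 applies: 14 + 2 = 16.
Final offense level: 16.
Criminal history: 3 prior points → Category B (3-9).
Level 16 falls in the 14-17 band.
Grid: Level 14-17 × Category B = 28-35 months.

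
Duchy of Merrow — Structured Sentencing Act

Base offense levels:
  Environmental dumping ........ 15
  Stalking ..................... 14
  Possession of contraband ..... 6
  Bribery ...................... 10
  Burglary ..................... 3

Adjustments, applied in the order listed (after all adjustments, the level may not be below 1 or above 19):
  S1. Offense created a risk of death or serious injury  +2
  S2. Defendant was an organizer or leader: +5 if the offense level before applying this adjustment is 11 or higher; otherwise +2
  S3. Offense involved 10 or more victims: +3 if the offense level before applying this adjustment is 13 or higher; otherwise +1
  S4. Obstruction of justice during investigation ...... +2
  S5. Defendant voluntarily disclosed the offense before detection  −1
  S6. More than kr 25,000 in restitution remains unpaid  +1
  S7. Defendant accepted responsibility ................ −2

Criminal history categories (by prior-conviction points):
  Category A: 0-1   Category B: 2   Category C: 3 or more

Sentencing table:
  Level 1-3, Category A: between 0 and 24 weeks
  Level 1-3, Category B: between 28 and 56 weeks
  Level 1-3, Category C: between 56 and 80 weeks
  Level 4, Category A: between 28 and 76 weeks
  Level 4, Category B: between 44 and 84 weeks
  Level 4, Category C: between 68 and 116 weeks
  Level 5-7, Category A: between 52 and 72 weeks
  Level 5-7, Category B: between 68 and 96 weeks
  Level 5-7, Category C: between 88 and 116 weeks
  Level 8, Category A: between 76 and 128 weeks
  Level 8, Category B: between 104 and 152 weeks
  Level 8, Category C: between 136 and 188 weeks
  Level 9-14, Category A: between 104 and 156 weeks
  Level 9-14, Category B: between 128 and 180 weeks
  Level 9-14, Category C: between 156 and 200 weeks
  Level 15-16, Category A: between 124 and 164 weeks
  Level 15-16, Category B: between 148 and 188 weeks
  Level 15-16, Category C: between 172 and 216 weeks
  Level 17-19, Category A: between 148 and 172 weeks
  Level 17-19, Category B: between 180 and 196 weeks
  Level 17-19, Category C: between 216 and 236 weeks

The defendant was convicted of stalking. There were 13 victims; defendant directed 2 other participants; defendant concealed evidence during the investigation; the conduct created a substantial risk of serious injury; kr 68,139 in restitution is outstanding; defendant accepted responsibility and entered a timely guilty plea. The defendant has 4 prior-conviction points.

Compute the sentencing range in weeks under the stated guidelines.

216-236 weeks

Base offense level for stalking: 14.
S1 applies: 14 + 2 = 16.
S2 applies (level before this adjustment is 16 ≥ 11, so +5): 16 + 5 = 21.
S3 applies (level before this adjustment is 21 ≥ 13, so +3): 21 + 3 = 24.
S4 applies: 24 + 2 = 26.
S5 does not apply.
S6 applies: 26 + 1 = 27.
S7 applies: 27 − 2 = 25.
Level 25 exceeds the maximum of 19; capped at 19.
Final offense level: 19.
Criminal history: 4 prior points → Category C (3+).
Level 19 falls in the 17-19 band.
Grid: Level 17-19 × Category C = 216-236 weeks.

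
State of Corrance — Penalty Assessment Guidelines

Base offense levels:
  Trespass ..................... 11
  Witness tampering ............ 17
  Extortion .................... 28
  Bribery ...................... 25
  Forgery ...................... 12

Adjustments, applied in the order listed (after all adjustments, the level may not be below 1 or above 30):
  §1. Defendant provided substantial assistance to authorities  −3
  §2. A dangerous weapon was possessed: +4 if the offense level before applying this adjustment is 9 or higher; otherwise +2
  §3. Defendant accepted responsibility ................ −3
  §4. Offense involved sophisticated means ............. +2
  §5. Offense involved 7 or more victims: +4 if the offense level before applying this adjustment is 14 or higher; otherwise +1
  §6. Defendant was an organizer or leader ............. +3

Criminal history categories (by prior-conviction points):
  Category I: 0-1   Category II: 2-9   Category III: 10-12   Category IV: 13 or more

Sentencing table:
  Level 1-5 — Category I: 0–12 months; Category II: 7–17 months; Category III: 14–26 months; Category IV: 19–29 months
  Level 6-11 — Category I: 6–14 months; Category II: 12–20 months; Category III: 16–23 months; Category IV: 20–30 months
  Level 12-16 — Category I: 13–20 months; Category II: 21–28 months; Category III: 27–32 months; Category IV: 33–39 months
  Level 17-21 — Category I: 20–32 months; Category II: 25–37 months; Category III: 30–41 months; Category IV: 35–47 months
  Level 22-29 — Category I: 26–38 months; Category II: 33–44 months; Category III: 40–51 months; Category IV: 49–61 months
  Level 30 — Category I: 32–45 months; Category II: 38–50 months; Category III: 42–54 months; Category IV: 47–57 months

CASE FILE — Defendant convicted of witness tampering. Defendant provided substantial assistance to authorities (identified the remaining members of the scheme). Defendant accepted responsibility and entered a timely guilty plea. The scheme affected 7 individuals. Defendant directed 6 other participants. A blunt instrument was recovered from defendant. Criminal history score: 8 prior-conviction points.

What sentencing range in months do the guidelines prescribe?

33-44 months

Base offense level for witness tampering: 17.
§1 applies: 17 − 3 = 14.
§2 applies (level before this adjustment is 14 ≥ 9, so +4): 14 + 4 = 18.
§3 applies: 18 − 3 = 15.
§4 does not apply.
§5 applies (level before this adjustment is 15 ≥ 14, so +4): 15 + 4 = 19.
§6 applies: 19 + 3 = 22.
Final offense level: 22.
Criminal history: 8 prior points → Category II (2-9).
Level 22 falls in the 22-29 band.
Grid: Level 22-29 × Category II = 33-44 months.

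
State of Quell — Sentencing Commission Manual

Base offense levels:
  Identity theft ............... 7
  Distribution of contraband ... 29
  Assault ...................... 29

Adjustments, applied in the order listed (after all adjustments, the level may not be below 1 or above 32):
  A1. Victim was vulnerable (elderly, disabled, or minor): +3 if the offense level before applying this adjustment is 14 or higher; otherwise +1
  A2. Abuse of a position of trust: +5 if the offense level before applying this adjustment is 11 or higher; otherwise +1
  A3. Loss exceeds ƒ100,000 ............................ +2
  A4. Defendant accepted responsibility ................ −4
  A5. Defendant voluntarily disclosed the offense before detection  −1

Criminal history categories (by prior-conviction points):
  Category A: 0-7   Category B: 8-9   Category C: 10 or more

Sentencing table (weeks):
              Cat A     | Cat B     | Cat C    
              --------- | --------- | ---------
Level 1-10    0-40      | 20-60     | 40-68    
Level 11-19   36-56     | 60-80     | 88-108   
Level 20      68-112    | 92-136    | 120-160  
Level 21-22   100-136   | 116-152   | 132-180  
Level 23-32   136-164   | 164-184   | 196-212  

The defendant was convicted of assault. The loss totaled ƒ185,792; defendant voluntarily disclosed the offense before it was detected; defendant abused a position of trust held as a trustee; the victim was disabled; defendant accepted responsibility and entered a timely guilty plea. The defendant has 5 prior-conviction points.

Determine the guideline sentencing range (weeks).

Base offense level for assault: 29.
A1 applies (level before this adjustment is 29 ≥ 14, so +3): 29 + 3 = 32.
A2 applies (level before this adjustment is 32 ≥ 11, so +5): 32 + 5 = 37.
A3 applies: 37 + 2 = 39.
A4 applies: 39 − 4 = 35.
A5 applies: 35 − 1 = 34.
Level 34 exceeds the maximum of 32; capped at 32.
Final offense level: 32.
Criminal history: 5 prior points → Category A (0-7).
Level 32 falls in the 23-32 band.
Grid: Level 23-32 × Category A = 136-164 weeks.

136-164 weeks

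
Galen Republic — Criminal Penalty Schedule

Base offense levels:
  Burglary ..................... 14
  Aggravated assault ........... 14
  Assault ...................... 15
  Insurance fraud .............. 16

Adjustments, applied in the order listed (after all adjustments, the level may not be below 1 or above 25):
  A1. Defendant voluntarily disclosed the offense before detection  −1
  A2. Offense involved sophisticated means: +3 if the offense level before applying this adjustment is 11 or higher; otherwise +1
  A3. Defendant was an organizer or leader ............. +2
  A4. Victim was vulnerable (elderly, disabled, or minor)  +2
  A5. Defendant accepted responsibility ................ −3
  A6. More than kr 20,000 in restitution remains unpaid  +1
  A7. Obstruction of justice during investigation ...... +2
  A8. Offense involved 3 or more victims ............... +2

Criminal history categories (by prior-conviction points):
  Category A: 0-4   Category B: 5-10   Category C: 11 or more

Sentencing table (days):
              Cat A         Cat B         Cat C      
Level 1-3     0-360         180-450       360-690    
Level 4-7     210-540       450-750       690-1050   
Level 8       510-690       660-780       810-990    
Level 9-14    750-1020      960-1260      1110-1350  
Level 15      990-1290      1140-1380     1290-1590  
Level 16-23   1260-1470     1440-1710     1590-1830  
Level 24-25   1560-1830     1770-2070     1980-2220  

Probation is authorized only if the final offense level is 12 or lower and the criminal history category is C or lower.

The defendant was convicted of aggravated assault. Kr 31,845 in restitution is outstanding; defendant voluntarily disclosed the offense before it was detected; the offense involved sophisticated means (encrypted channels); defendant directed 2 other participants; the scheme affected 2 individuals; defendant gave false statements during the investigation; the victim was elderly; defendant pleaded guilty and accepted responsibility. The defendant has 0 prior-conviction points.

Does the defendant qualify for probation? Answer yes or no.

No

Base offense level for aggravated assault: 14.
A1 applies: 14 − 1 = 13.
A2 applies (level before this adjustment is 13 ≥ 11, so +3): 13 + 3 = 16.
A3 applies: 16 + 2 = 18.
A4 applies: 18 + 2 = 20.
A5 applies: 20 − 3 = 17.
A6 applies: 17 + 1 = 18.
A7 applies: 18 + 2 = 20.
A8 does not apply.
Final offense level: 20.
Criminal history: 0 prior points → Category A (0-4).
Level 20 falls in the 16-23 band.
Grid: Level 16-23 × Category A = 1260-1470 days.
Probation check: level 20 > 12 and category A ≤ C → not eligible.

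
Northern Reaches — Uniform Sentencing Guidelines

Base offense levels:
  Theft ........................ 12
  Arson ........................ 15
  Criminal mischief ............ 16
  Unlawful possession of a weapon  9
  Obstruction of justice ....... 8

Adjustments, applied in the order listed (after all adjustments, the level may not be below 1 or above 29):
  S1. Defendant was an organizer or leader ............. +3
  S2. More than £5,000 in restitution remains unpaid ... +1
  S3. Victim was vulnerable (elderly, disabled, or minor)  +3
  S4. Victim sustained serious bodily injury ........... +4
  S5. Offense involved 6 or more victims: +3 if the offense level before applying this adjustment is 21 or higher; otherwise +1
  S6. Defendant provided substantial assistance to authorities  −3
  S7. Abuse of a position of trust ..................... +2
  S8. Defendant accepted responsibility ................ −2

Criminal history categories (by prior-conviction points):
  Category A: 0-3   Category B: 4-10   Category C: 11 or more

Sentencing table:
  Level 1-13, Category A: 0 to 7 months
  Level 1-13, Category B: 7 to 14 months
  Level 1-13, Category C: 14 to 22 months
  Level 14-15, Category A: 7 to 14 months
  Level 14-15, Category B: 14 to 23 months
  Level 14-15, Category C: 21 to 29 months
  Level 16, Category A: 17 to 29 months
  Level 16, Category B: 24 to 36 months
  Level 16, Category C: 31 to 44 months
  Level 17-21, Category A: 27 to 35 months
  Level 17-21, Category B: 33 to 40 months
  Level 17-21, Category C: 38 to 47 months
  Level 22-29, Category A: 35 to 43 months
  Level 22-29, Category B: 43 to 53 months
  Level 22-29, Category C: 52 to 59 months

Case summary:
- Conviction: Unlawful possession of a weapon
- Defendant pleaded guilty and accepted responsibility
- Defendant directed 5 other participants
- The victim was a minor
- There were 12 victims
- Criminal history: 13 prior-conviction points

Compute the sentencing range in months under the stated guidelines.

21-29 months

Base offense level for unlawful possession of a weapon: 9.
S1 applies: 9 + 3 = 12.
S2 does not apply.
S3 applies: 12 + 3 = 15.
S4 does not apply.
S5 applies (level before this adjustment is 15 < 21, so +1): 15 + 1 = 16.
S6 does not apply.
S8 applies: 16 − 2 = 14.
Final offense level: 14.
Criminal history: 13 prior points → Category C (11+).
Level 14 falls in the 14-15 band.
Grid: Level 14-15 × Category C = 21-29 months.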